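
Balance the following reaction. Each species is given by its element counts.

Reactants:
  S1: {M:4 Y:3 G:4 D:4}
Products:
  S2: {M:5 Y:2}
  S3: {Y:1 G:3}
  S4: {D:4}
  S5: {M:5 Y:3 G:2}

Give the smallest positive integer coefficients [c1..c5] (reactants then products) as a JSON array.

M: 5·4 = 20 | 3·5+6·0+5·0+1·5 = 20
Y: 5·3 = 15 | 3·2+6·1+5·0+1·3 = 15
G: 5·4 = 20 | 3·0+6·3+5·0+1·2 = 20
D: 5·4 = 20 | 3·0+6·0+5·4+1·0 = 20
gcd(5,3,6,5,1) = 1

Coefficients: [5, 3, 6, 5, 1]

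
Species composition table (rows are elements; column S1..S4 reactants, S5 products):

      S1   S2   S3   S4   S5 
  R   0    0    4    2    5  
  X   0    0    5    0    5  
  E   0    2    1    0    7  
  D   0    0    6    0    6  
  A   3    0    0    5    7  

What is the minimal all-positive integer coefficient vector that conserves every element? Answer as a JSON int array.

R: 3·0+6·0+2·4+1·2 = 10 | 2·5 = 10
X: 3·0+6·0+2·5+1·0 = 10 | 2·5 = 10
E: 3·0+6·2+2·1+1·0 = 14 | 2·7 = 14
D: 3·0+6·0+2·6+1·0 = 12 | 2·6 = 12
A: 3·3+6·0+2·0+1·5 = 14 | 2·7 = 14
gcd(3,6,2,1,2) = 1

Coefficients: [3, 6, 2, 1, 2]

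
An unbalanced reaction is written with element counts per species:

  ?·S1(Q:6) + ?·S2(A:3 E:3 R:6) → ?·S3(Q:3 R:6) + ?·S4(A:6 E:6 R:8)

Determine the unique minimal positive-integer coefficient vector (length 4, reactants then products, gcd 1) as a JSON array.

Coefficients: [1, 6, 2, 3]

Q: 1·6+6·0 = 6 | 2·3+3·0 = 6
A: 1·0+6·3 = 18 | 2·0+3·6 = 18
E: 1·0+6·3 = 18 | 2·0+3·6 = 18
R: 1·0+6·6 = 36 | 2·6+3·8 = 36
gcd(1,6,2,3) = 1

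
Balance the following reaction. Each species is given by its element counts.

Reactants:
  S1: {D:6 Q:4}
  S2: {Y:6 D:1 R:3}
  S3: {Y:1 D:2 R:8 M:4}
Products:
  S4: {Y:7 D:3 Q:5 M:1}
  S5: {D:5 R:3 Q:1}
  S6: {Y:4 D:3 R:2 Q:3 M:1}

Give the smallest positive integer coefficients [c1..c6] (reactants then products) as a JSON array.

Y: 6·0+4·6+1·1 = 25 | 3·7+6·0+1·4 = 25
D: 6·6+4·1+1·2 = 42 | 3·3+6·5+1·3 = 42
R: 6·0+4·3+1·8 = 20 | 3·0+6·3+1·2 = 20
Q: 6·4+4·0+1·0 = 24 | 3·5+6·1+1·3 = 24
M: 6·0+4·0+1·4 = 4 | 3·1+6·0+1·1 = 4
gcd(6,4,1,3,6,1) = 1

Coefficients: [6, 4, 1, 3, 6, 1]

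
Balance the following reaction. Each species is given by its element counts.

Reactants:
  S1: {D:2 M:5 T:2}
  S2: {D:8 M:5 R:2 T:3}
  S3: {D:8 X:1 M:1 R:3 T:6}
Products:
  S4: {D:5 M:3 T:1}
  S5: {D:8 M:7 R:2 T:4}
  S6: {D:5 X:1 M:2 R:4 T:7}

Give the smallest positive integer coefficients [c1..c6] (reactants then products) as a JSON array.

D: 3·2+4·8+2·8 = 54 | 4·5+3·8+2·5 = 54
X: 3·0+4·0+2·1 = 2 | 4·0+3·0+2·1 = 2
M: 3·5+4·5+2·1 = 37 | 4·3+3·7+2·2 = 37
R: 3·0+4·2+2·3 = 14 | 4·0+3·2+2·4 = 14
T: 3·2+4·3+2·6 = 30 | 4·1+3·4+2·7 = 30
gcd(3,4,2,4,3,2) = 1

Coefficients: [3, 4, 2, 4, 3, 2]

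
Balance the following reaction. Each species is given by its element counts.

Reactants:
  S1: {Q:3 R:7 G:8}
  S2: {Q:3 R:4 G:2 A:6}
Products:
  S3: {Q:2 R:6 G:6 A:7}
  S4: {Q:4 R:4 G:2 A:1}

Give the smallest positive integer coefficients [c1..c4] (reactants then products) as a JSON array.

Coefficients: [2, 4, 3, 3]

Q: 2·3+4·3 = 18 | 3·2+3·4 = 18
R: 2·7+4·4 = 30 | 3·6+3·4 = 30
G: 2·8+4·2 = 24 | 3·6+3·2 = 24
A: 2·0+4·6 = 24 | 3·7+3·1 = 24
gcd(2,4,3,3) = 1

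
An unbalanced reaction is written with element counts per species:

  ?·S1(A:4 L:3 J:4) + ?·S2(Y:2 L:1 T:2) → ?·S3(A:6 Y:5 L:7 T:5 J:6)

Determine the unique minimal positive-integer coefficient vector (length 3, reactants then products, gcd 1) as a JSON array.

A: 3·4+5·0 = 12 | 2·6 = 12
Y: 3·0+5·2 = 10 | 2·5 = 10
L: 3·3+5·1 = 14 | 2·7 = 14
T: 3·0+5·2 = 10 | 2·5 = 10
J: 3·4+5·0 = 12 | 2·6 = 12
gcd(3,5,2) = 1

Coefficients: [3, 5, 2]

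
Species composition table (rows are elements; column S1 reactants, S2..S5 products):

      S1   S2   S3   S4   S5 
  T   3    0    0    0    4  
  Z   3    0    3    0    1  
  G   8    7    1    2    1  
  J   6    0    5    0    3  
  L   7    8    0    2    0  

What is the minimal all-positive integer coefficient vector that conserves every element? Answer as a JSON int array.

Coefficients: [4, 2, 3, 6, 3]

T: 4·3 = 12 | 2·0+3·0+6·0+3·4 = 12
Z: 4·3 = 12 | 2·0+3·3+6·0+3·1 = 12
G: 4·8 = 32 | 2·7+3·1+6·2+3·1 = 32
J: 4·6 = 24 | 2·0+3·5+6·0+3·3 = 24
L: 4·7 = 28 | 2·8+3·0+6·2+3·0 = 28
gcd(4,2,3,6,3) = 1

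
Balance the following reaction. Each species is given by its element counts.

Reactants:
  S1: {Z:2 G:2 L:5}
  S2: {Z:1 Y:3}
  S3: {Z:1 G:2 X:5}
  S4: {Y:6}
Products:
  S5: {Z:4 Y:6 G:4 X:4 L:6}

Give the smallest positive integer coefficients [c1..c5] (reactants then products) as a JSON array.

Coefficients: [6, 4, 4, 3, 5]

Z: 6·2+4·1+4·1+3·0 = 20 | 5·4 = 20
Y: 6·0+4·3+4·0+3·6 = 30 | 5·6 = 30
G: 6·2+4·0+4·2+3·0 = 20 | 5·4 = 20
X: 6·0+4·0+4·5+3·0 = 20 | 5·4 = 20
L: 6·5+4·0+4·0+3·0 = 30 | 5·6 = 30
gcd(6,4,4,3,5) = 1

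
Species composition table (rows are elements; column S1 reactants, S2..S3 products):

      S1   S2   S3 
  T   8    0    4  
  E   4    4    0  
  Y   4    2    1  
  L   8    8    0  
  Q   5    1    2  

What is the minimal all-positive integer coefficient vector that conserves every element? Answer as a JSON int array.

Coefficients: [1, 1, 2]

T: 1·8 = 8 | 1·0+2·4 = 8
E: 1·4 = 4 | 1·4+2·0 = 4
Y: 1·4 = 4 | 1·2+2·1 = 4
L: 1·8 = 8 | 1·8+2·0 = 8
Q: 1·5 = 5 | 1·1+2·2 = 5
gcd(1,1,2) = 1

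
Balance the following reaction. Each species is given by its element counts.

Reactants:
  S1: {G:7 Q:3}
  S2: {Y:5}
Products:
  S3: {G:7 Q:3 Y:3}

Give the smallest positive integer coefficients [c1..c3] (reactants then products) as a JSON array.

G: 5·7+3·0 = 35 | 5·7 = 35
Q: 5·3+3·0 = 15 | 5·3 = 15
Y: 5·0+3·5 = 15 | 5·3 = 15
gcd(5,3,5) = 1

Coefficients: [5, 3, 5]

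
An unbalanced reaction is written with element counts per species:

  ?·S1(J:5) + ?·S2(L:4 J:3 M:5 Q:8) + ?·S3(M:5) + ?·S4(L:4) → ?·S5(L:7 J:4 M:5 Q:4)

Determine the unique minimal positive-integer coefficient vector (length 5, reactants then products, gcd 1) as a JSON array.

Coefficients: [2, 2, 2, 5, 4]

L: 2·0+2·4+2·0+5·4 = 28 | 4·7 = 28
J: 2·5+2·3+2·0+5·0 = 16 | 4·4 = 16
M: 2·0+2·5+2·5+5·0 = 20 | 4·5 = 20
Q: 2·0+2·8+2·0+5·0 = 16 | 4·4 = 16
gcd(2,2,2,5,4) = 1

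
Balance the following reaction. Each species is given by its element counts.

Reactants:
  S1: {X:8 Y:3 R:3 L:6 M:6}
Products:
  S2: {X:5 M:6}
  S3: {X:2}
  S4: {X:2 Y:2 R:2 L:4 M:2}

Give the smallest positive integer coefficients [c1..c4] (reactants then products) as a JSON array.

Coefficients: [4, 2, 5, 6]

X: 4·8 = 32 | 2·5+5·2+6·2 = 32
Y: 4·3 = 12 | 2·0+5·0+6·2 = 12
R: 4·3 = 12 | 2·0+5·0+6·2 = 12
L: 4·6 = 24 | 2·0+5·0+6·4 = 24
M: 4·6 = 24 | 2·6+5·0+6·2 = 24
gcd(4,2,5,6) = 1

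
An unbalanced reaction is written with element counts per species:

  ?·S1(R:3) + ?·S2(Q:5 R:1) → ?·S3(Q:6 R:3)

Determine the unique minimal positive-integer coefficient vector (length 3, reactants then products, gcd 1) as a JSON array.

Coefficients: [3, 6, 5]

Q: 3·0+6·5 = 30 | 5·6 = 30
R: 3·3+6·1 = 15 | 5·3 = 15
gcd(3,6,5) = 1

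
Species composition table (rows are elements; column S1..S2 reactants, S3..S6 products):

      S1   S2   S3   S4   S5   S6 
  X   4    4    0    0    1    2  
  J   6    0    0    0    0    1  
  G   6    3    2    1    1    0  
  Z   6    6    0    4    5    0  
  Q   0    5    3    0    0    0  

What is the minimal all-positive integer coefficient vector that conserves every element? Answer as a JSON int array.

X: 1·4+3·4 = 16 | 5·0+1·0+4·1+6·2 = 16
J: 1·6+3·0 = 6 | 5·0+1·0+4·0+6·1 = 6
G: 1·6+3·3 = 15 | 5·2+1·1+4·1+6·0 = 15
Z: 1·6+3·6 = 24 | 5·0+1·4+4·5+6·0 = 24
Q: 1·0+3·5 = 15 | 5·3+1·0+4·0+6·0 = 15
gcd(1,3,5,1,4,6) = 1

Coefficients: [1, 3, 5, 1, 4, 6]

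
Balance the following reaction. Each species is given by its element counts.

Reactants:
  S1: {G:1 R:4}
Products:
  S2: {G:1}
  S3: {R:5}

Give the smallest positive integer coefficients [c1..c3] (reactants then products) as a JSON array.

G: 5·1 = 5 | 5·1+4·0 = 5
R: 5·4 = 20 | 5·0+4·5 = 20
gcd(5,5,4) = 1

Coefficients: [5, 5, 4]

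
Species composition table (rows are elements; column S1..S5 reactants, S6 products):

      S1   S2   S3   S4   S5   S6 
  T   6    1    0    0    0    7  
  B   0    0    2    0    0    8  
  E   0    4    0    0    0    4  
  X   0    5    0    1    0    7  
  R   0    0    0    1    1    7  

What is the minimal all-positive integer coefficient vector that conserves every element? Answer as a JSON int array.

T: 1·6+1·1+4·0+2·0+5·0 = 7 | 1·7 = 7
B: 1·0+1·0+4·2+2·0+5·0 = 8 | 1·8 = 8
E: 1·0+1·4+4·0+2·0+5·0 = 4 | 1·4 = 4
X: 1·0+1·5+4·0+2·1+5·0 = 7 | 1·7 = 7
R: 1·0+1·0+4·0+2·1+5·1 = 7 | 1·7 = 7
gcd(1,1,4,2,5,1) = 1

Coefficients: [1, 1, 4, 2, 5, 1]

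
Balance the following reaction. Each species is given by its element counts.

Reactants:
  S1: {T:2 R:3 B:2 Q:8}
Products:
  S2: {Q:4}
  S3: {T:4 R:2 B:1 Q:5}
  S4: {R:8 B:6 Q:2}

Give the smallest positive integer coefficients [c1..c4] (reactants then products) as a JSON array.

T: 4·2 = 8 | 5·0+2·4+1·0 = 8
R: 4·3 = 12 | 5·0+2·2+1·8 = 12
B: 4·2 = 8 | 5·0+2·1+1·6 = 8
Q: 4·8 = 32 | 5·4+2·5+1·2 = 32
gcd(4,5,2,1) = 1

Coefficients: [4, 5, 2, 1]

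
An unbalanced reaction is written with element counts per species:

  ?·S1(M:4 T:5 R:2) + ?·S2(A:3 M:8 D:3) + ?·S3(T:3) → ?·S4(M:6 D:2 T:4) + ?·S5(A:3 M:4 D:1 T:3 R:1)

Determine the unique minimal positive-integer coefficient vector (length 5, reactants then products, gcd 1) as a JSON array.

Coefficients: [1, 2, 3, 2, 2]

A: 1·0+2·3+3·0 = 6 | 2·0+2·3 = 6
M: 1·4+2·8+3·0 = 20 | 2·6+2·4 = 20
D: 1·0+2·3+3·0 = 6 | 2·2+2·1 = 6
T: 1·5+2·0+3·3 = 14 | 2·4+2·3 = 14
R: 1·2+2·0+3·0 = 2 | 2·0+2·1 = 2
gcd(1,2,3,2,2) = 1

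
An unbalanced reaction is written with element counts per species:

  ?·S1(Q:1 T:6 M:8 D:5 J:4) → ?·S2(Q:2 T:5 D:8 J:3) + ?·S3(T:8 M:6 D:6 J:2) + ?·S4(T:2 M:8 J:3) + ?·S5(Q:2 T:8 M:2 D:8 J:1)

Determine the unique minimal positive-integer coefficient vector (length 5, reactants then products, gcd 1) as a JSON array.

Q: 6·1 = 6 | 2·2+1·0+5·0+1·2 = 6
T: 6·6 = 36 | 2·5+1·8+5·2+1·8 = 36
M: 6·8 = 48 | 2·0+1·6+5·8+1·2 = 48
D: 6·5 = 30 | 2·8+1·6+5·0+1·8 = 30
J: 6·4 = 24 | 2·3+1·2+5·3+1·1 = 24
gcd(6,2,1,5,1) = 1

Coefficients: [6, 2, 1, 5, 1]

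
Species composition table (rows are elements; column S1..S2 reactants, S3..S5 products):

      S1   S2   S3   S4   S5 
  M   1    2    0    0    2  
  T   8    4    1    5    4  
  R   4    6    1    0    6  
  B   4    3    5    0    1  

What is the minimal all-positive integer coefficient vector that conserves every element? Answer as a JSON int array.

Coefficients: [4, 3, 4, 4, 5]

M: 4·1+3·2 = 10 | 4·0+4·0+5·2 = 10
T: 4·8+3·4 = 44 | 4·1+4·5+5·4 = 44
R: 4·4+3·6 = 34 | 4·1+4·0+5·6 = 34
B: 4·4+3·3 = 25 | 4·5+4·0+5·1 = 25
gcd(4,3,4,4,5) = 1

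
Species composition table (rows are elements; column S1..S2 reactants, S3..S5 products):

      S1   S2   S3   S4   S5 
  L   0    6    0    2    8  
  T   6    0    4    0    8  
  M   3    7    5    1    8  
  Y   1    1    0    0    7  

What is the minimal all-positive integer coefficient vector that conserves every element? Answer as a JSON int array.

Coefficients: [4, 3, 4, 5, 1]

L: 4·0+3·6 = 18 | 4·0+5·2+1·8 = 18
T: 4·6+3·0 = 24 | 4·4+5·0+1·8 = 24
M: 4·3+3·7 = 33 | 4·5+5·1+1·8 = 33
Y: 4·1+3·1 = 7 | 4·0+5·0+1·7 = 7
gcd(4,3,4,5,1) = 1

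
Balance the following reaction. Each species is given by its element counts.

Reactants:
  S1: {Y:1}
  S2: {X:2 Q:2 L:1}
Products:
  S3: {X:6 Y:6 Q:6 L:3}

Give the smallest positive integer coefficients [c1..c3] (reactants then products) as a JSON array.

X: 6·0+3·2 = 6 | 1·6 = 6
Y: 6·1+3·0 = 6 | 1·6 = 6
Q: 6·0+3·2 = 6 | 1·6 = 6
L: 6·0+3·1 = 3 | 1·3 = 3
gcd(6,3,1) = 1

Coefficients: [6, 3, 1]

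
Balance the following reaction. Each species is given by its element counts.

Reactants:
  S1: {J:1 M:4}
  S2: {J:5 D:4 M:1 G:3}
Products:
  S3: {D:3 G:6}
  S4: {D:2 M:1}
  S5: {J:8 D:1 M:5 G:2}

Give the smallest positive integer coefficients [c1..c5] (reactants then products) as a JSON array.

Coefficients: [4, 4, 1, 5, 3]

J: 4·1+4·5 = 24 | 1·0+5·0+3·8 = 24
D: 4·0+4·4 = 16 | 1·3+5·2+3·1 = 16
M: 4·4+4·1 = 20 | 1·0+5·1+3·5 = 20
G: 4·0+4·3 = 12 | 1·6+5·0+3·2 = 12
gcd(4,4,1,5,3) = 1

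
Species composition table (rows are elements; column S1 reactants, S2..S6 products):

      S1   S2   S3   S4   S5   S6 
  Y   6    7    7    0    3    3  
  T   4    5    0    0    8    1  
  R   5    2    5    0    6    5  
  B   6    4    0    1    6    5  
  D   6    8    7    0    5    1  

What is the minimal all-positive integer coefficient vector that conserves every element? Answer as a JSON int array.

Coefficients: [5, 2, 1, 6, 1, 2]

Y: 5·6 = 30 | 2·7+1·7+6·0+1·3+2·3 = 30
T: 5·4 = 20 | 2·5+1·0+6·0+1·8+2·1 = 20
R: 5·5 = 25 | 2·2+1·5+6·0+1·6+2·5 = 25
B: 5·6 = 30 | 2·4+1·0+6·1+1·6+2·5 = 30
D: 5·6 = 30 | 2·8+1·7+6·0+1·5+2·1 = 30
gcd(5,2,1,6,1,2) = 1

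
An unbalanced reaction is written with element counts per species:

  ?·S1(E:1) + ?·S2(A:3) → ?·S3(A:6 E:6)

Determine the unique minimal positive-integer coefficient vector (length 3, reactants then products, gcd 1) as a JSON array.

A: 6·0+2·3 = 6 | 1·6 = 6
E: 6·1+2·0 = 6 | 1·6 = 6
gcd(6,2,1) = 1

Coefficients: [6, 2, 1]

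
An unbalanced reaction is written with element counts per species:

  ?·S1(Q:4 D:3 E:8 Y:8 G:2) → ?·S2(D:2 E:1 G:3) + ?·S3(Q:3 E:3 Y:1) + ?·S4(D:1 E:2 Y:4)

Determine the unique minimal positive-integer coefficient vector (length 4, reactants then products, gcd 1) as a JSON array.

Q: 3·4 = 12 | 2·0+4·3+5·0 = 12
D: 3·3 = 9 | 2·2+4·0+5·1 = 9
E: 3·8 = 24 | 2·1+4·3+5·2 = 24
Y: 3·8 = 24 | 2·0+4·1+5·4 = 24
G: 3·2 = 6 | 2·3+4·0+5·0 = 6
gcd(3,2,4,5) = 1

Coefficients: [3, 2, 4, 5]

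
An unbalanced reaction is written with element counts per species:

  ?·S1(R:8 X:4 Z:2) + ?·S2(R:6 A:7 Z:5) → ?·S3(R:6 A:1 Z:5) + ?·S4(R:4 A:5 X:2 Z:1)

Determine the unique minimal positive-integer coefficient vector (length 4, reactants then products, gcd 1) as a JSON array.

Coefficients: [3, 5, 5, 6]

R: 3·8+5·6 = 54 | 5·6+6·4 = 54
A: 3·0+5·7 = 35 | 5·1+6·5 = 35
X: 3·4+5·0 = 12 | 5·0+6·2 = 12
Z: 3·2+5·5 = 31 | 5·5+6·1 = 31
gcd(3,5,5,6) = 1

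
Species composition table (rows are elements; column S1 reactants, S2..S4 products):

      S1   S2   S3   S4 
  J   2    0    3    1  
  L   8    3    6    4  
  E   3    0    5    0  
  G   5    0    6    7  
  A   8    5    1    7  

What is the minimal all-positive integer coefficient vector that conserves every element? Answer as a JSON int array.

Coefficients: [5, 6, 3, 1]

J: 5·2 = 10 | 6·0+3·3+1·1 = 10
L: 5·8 = 40 | 6·3+3·6+1·4 = 40
E: 5·3 = 15 | 6·0+3·5+1·0 = 15
G: 5·5 = 25 | 6·0+3·6+1·7 = 25
A: 5·8 = 40 | 6·5+3·1+1·7 = 40
gcd(5,6,3,1) = 1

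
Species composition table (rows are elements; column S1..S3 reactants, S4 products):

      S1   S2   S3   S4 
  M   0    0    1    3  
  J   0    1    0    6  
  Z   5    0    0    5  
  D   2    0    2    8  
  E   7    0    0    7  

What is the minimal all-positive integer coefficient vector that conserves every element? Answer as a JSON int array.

Coefficients: [1, 6, 3, 1]

M: 1·0+6·0+3·1 = 3 | 1·3 = 3
J: 1·0+6·1+3·0 = 6 | 1·6 = 6
Z: 1·5+6·0+3·0 = 5 | 1·5 = 5
D: 1·2+6·0+3·2 = 8 | 1·8 = 8
E: 1·7+6·0+3·0 = 7 | 1·7 = 7
gcd(1,6,3,1) = 1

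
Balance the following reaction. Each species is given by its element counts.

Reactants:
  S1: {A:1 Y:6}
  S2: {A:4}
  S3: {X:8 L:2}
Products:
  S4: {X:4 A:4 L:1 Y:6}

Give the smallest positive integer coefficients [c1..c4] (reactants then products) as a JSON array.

Coefficients: [4, 3, 2, 4]

X: 4·0+3·0+2·8 = 16 | 4·4 = 16
A: 4·1+3·4+2·0 = 16 | 4·4 = 16
L: 4·0+3·0+2·2 = 4 | 4·1 = 4
Y: 4·6+3·0+2·0 = 24 | 4·6 = 24
gcd(4,3,2,4) = 1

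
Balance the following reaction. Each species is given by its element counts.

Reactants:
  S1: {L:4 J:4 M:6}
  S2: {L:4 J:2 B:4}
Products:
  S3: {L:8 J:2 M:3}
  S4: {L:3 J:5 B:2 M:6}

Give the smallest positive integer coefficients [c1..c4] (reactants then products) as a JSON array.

L: 5·4+2·4 = 28 | 2·8+4·3 = 28
J: 5·4+2·2 = 24 | 2·2+4·5 = 24
B: 5·0+2·4 = 8 | 2·0+4·2 = 8
M: 5·6+2·0 = 30 | 2·3+4·6 = 30
gcd(5,2,2,4) = 1

Coefficients: [5, 2, 2, 4]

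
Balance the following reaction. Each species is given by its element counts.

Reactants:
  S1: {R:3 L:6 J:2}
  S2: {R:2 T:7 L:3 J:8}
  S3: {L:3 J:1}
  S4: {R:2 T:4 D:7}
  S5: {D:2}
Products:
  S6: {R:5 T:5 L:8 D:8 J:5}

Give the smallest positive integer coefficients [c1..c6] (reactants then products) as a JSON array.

Coefficients: [3, 1, 1, 2, 5, 3]

R: 3·3+1·2+1·0+2·2+5·0 = 15 | 3·5 = 15
T: 3·0+1·7+1·0+2·4+5·0 = 15 | 3·5 = 15
L: 3·6+1·3+1·3+2·0+5·0 = 24 | 3·8 = 24
D: 3·0+1·0+1·0+2·7+5·2 = 24 | 3·8 = 24
J: 3·2+1·8+1·1+2·0+5·0 = 15 | 3·5 = 15
gcd(3,1,1,2,5,3) = 1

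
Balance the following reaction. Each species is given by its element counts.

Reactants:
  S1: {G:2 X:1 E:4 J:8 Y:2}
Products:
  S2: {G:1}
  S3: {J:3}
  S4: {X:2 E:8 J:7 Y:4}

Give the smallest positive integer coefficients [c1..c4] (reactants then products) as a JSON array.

Coefficients: [2, 4, 3, 1]

G: 2·2 = 4 | 4·1+3·0+1·0 = 4
X: 2·1 = 2 | 4·0+3·0+1·2 = 2
E: 2·4 = 8 | 4·0+3·0+1·8 = 8
J: 2·8 = 16 | 4·0+3·3+1·7 = 16
Y: 2·2 = 4 | 4·0+3·0+1·4 = 4
gcd(2,4,3,1) = 1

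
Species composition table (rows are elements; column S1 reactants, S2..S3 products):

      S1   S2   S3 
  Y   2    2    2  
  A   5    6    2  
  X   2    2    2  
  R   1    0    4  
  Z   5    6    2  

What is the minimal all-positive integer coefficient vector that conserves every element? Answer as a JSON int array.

Coefficients: [4, 3, 1]

Y: 4·2 = 8 | 3·2+1·2 = 8
A: 4·5 = 20 | 3·6+1·2 = 20
X: 4·2 = 8 | 3·2+1·2 = 8
R: 4·1 = 4 | 3·0+1·4 = 4
Z: 4·5 = 20 | 3·6+1·2 = 20
gcd(4,3,1) = 1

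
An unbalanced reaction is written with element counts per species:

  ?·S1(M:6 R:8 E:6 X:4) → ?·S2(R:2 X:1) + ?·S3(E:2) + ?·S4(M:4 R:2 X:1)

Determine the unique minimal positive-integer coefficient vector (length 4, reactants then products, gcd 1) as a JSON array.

M: 2·6 = 12 | 5·0+6·0+3·4 = 12
R: 2·8 = 16 | 5·2+6·0+3·2 = 16
E: 2·6 = 12 | 5·0+6·2+3·0 = 12
X: 2·4 = 8 | 5·1+6·0+3·1 = 8
gcd(2,5,6,3) = 1

Coefficients: [2, 5, 6, 3]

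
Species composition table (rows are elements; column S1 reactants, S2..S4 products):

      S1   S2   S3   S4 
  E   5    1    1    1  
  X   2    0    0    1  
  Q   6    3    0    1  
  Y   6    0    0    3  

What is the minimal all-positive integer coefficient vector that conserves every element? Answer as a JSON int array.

Coefficients: [3, 4, 5, 6]

E: 3·5 = 15 | 4·1+5·1+6·1 = 15
X: 3·2 = 6 | 4·0+5·0+6·1 = 6
Q: 3·6 = 18 | 4·3+5·0+6·1 = 18
Y: 3·6 = 18 | 4·0+5·0+6·3 = 18
gcd(3,4,5,6) = 1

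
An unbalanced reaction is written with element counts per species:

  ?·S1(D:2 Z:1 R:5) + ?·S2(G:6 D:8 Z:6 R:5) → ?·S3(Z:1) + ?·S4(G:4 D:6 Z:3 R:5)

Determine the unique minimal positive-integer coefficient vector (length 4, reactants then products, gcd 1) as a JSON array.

Coefficients: [1, 2, 4, 3]

G: 1·0+2·6 = 12 | 4·0+3·4 = 12
D: 1·2+2·8 = 18 | 4·0+3·6 = 18
Z: 1·1+2·6 = 13 | 4·1+3·3 = 13
R: 1·5+2·5 = 15 | 4·0+3·5 = 15
gcd(1,2,4,3) = 1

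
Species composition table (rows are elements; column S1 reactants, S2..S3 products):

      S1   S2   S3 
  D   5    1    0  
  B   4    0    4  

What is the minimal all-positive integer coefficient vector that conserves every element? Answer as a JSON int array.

Coefficients: [1, 5, 1]

D: 1·5 = 5 | 5·1+1·0 = 5
B: 1·4 = 4 | 5·0+1·4 = 4
gcd(1,5,1) = 1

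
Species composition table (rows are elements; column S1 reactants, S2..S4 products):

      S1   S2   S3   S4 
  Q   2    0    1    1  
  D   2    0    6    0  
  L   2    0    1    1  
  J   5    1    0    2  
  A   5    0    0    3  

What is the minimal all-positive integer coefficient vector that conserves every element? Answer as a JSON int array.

Coefficients: [3, 5, 1, 5]

Q: 3·2 = 6 | 5·0+1·1+5·1 = 6
D: 3·2 = 6 | 5·0+1·6+5·0 = 6
L: 3·2 = 6 | 5·0+1·1+5·1 = 6
J: 3·5 = 15 | 5·1+1·0+5·2 = 15
A: 3·5 = 15 | 5·0+1·0+5·3 = 15
gcd(3,5,1,5) = 1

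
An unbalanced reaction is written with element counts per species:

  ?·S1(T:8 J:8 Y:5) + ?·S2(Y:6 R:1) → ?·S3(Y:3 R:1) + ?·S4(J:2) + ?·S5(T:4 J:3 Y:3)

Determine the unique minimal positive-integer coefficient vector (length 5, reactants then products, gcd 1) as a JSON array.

T: 3·8+1·0 = 24 | 1·0+3·0+6·4 = 24
J: 3·8+1·0 = 24 | 1·0+3·2+6·3 = 24
Y: 3·5+1·6 = 21 | 1·3+3·0+6·3 = 21
R: 3·0+1·1 = 1 | 1·1+3·0+6·0 = 1
gcd(3,1,1,3,6) = 1

Coefficients: [3, 1, 1, 3, 6]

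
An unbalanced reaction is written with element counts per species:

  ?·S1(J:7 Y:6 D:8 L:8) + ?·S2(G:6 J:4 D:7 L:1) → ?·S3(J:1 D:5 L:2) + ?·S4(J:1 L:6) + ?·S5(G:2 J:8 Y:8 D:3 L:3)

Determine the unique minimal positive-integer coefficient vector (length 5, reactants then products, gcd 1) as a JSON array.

G: 4·0+1·6 = 6 | 6·0+2·0+3·2 = 6
J: 4·7+1·4 = 32 | 6·1+2·1+3·8 = 32
Y: 4·6+1·0 = 24 | 6·0+2·0+3·8 = 24
D: 4·8+1·7 = 39 | 6·5+2·0+3·3 = 39
L: 4·8+1·1 = 33 | 6·2+2·6+3·3 = 33
gcd(4,1,6,2,3) = 1

Coefficients: [4, 1, 6, 2, 3]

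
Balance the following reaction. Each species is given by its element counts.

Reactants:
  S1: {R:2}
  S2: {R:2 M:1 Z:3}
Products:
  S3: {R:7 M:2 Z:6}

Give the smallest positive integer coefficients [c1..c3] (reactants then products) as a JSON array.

Coefficients: [3, 4, 2]

R: 3·2+4·2 = 14 | 2·7 = 14
M: 3·0+4·1 = 4 | 2·2 = 4
Z: 3·0+4·3 = 12 | 2·6 = 12
gcd(3,4,2) = 1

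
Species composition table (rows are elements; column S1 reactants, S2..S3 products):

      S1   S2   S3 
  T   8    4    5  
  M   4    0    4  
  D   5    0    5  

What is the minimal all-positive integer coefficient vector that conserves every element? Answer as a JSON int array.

Coefficients: [4, 3, 4]

T: 4·8 = 32 | 3·4+4·5 = 32
M: 4·4 = 16 | 3·0+4·4 = 16
D: 4·5 = 20 | 3·0+4·5 = 20
gcd(4,3,4) = 1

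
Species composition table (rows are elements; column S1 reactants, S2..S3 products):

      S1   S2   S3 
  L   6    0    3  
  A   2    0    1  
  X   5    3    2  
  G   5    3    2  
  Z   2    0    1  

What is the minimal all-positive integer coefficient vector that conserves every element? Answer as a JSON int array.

Coefficients: [3, 1, 6]

L: 3·6 = 18 | 1·0+6·3 = 18
A: 3·2 = 6 | 1·0+6·1 = 6
X: 3·5 = 15 | 1·3+6·2 = 15
G: 3·5 = 15 | 1·3+6·2 = 15
Z: 3·2 = 6 | 1·0+6·1 = 6
gcd(3,1,6) = 1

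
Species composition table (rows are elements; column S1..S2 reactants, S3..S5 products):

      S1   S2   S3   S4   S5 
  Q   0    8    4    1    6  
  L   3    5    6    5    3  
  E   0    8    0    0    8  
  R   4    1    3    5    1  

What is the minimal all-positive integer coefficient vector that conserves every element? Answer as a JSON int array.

Coefficients: [4, 5, 2, 2, 5]

Q: 4·0+5·8 = 40 | 2·4+2·1+5·6 = 40
L: 4·3+5·5 = 37 | 2·6+2·5+5·3 = 37
E: 4·0+5·8 = 40 | 2·0+2·0+5·8 = 40
R: 4·4+5·1 = 21 | 2·3+2·5+5·1 = 21
gcd(4,5,2,2,5) = 1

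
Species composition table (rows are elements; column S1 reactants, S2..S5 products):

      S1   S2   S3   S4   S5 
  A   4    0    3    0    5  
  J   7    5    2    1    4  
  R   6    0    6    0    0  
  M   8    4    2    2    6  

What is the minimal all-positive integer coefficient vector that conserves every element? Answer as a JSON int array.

A: 5·4 = 20 | 3·0+5·3+6·0+1·5 = 20
J: 5·7 = 35 | 3·5+5·2+6·1+1·4 = 35
R: 5·6 = 30 | 3·0+5·6+6·0+1·0 = 30
M: 5·8 = 40 | 3·4+5·2+6·2+1·6 = 40
gcd(5,3,5,6,1) = 1

Coefficients: [5, 3, 5, 6, 1]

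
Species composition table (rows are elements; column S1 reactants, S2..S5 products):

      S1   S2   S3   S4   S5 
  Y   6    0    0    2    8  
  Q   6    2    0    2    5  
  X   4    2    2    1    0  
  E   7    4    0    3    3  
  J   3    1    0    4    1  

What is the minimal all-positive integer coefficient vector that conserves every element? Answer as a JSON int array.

Y: 6·6 = 36 | 6·0+5·0+2·2+4·8 = 36
Q: 6·6 = 36 | 6·2+5·0+2·2+4·5 = 36
X: 6·4 = 24 | 6·2+5·2+2·1+4·0 = 24
E: 6·7 = 42 | 6·4+5·0+2·3+4·3 = 42
J: 6·3 = 18 | 6·1+5·0+2·4+4·1 = 18
gcd(6,6,5,2,4) = 1

Coefficients: [6, 6, 5, 2, 4]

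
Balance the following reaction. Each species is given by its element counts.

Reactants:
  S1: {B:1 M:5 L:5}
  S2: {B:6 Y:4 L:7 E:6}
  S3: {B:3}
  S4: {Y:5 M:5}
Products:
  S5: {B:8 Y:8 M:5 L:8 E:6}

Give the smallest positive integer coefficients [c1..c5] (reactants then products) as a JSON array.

B: 1·1+5·6+3·3+4·0 = 40 | 5·8 = 40
Y: 1·0+5·4+3·0+4·5 = 40 | 5·8 = 40
M: 1·5+5·0+3·0+4·5 = 25 | 5·5 = 25
L: 1·5+5·7+3·0+4·0 = 40 | 5·8 = 40
E: 1·0+5·6+3·0+4·0 = 30 | 5·6 = 30
gcd(1,5,3,4,5) = 1

Coefficients: [1, 5, 3, 4, 5]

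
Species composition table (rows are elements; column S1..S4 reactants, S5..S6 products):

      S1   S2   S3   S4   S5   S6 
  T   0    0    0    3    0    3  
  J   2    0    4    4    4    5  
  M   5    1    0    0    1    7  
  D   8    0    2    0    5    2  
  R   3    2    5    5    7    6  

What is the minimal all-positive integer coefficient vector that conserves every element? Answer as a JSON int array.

T: 3·0+5·0+5·0+2·3 = 6 | 6·0+2·3 = 6
J: 3·2+5·0+5·4+2·4 = 34 | 6·4+2·5 = 34
M: 3·5+5·1+5·0+2·0 = 20 | 6·1+2·7 = 20
D: 3·8+5·0+5·2+2·0 = 34 | 6·5+2·2 = 34
R: 3·3+5·2+5·5+2·5 = 54 | 6·7+2·6 = 54
gcd(3,5,5,2,6,2) = 1

Coefficients: [3, 5, 5, 2, 6, 2]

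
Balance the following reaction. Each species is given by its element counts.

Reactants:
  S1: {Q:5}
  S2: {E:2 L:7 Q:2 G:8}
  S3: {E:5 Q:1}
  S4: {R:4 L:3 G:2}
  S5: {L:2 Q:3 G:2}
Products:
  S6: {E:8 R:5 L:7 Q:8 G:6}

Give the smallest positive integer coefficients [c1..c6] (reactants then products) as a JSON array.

E: 3·0+1·2+6·5+5·0+3·0 = 32 | 4·8 = 32
R: 3·0+1·0+6·0+5·4+3·0 = 20 | 4·5 = 20
L: 3·0+1·7+6·0+5·3+3·2 = 28 | 4·7 = 28
Q: 3·5+1·2+6·1+5·0+3·3 = 32 | 4·8 = 32
G: 3·0+1·8+6·0+5·2+3·2 = 24 | 4·6 = 24
gcd(3,1,6,5,3,4) = 1

Coefficients: [3, 1, 6, 5, 3, 4]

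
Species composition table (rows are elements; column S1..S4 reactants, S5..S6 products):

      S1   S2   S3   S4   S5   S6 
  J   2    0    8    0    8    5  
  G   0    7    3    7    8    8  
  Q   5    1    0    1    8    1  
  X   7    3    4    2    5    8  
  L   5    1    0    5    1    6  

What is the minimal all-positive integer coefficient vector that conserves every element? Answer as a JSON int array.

J: 3·2+3·0+5·8+4·0 = 46 | 2·8+6·5 = 46
G: 3·0+3·7+5·3+4·7 = 64 | 2·8+6·8 = 64
Q: 3·5+3·1+5·0+4·1 = 22 | 2·8+6·1 = 22
X: 3·7+3·3+5·4+4·2 = 58 | 2·5+6·8 = 58
L: 3·5+3·1+5·0+4·5 = 38 | 2·1+6·6 = 38
gcd(3,3,5,4,2,6) = 1

Coefficients: [3, 3, 5, 4, 2, 6]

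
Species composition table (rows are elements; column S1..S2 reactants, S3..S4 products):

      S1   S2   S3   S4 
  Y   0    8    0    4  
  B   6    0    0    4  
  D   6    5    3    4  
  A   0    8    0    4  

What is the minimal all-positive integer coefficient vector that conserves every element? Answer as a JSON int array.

Y: 4·0+3·8 = 24 | 5·0+6·4 = 24
B: 4·6+3·0 = 24 | 5·0+6·4 = 24
D: 4·6+3·5 = 39 | 5·3+6·4 = 39
A: 4·0+3·8 = 24 | 5·0+6·4 = 24
gcd(4,3,5,6) = 1

Coefficients: [4, 3, 5, 6]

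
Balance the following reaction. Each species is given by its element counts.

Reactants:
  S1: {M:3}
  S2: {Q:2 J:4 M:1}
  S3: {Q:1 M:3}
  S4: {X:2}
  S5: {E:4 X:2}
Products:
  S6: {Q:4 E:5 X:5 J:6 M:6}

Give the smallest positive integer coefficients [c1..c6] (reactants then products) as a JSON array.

Q: 2·0+6·2+4·1+5·0+5·0 = 16 | 4·4 = 16
E: 2·0+6·0+4·0+5·0+5·4 = 20 | 4·5 = 20
X: 2·0+6·0+4·0+5·2+5·2 = 20 | 4·5 = 20
J: 2·0+6·4+4·0+5·0+5·0 = 24 | 4·6 = 24
M: 2·3+6·1+4·3+5·0+5·0 = 24 | 4·6 = 24
gcd(2,6,4,5,5,4) = 1

Coefficients: [2, 6, 4, 5, 5, 4]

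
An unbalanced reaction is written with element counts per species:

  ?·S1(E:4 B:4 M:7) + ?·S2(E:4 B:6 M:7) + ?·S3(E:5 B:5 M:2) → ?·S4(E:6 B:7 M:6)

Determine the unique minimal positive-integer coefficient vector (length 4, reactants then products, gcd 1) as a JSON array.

E: 1·4+3·4+4·5 = 36 | 6·6 = 36
B: 1·4+3·6+4·5 = 42 | 6·7 = 42
M: 1·7+3·7+4·2 = 36 | 6·6 = 36
gcd(1,3,4,6) = 1

Coefficients: [1, 3, 4, 6]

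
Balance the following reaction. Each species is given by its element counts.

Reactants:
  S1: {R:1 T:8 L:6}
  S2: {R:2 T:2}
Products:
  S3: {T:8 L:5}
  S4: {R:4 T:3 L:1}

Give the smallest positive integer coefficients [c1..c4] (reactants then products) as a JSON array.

Coefficients: [2, 3, 2, 2]

R: 2·1+3·2 = 8 | 2·0+2·4 = 8
T: 2·8+3·2 = 22 | 2·8+2·3 = 22
L: 2·6+3·0 = 12 | 2·5+2·1 = 12
gcd(2,3,2,2) = 1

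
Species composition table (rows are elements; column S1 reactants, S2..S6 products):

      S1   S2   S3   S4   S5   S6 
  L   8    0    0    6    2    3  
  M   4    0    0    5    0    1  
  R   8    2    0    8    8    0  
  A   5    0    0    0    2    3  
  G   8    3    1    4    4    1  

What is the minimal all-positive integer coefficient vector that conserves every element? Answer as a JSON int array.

Coefficients: [4, 4, 2, 2, 1, 6]

L: 4·8 = 32 | 4·0+2·0+2·6+1·2+6·3 = 32
M: 4·4 = 16 | 4·0+2·0+2·5+1·0+6·1 = 16
R: 4·8 = 32 | 4·2+2·0+2·8+1·8+6·0 = 32
A: 4·5 = 20 | 4·0+2·0+2·0+1·2+6·3 = 20
G: 4·8 = 32 | 4·3+2·1+2·4+1·4+6·1 = 32
gcd(4,4,2,2,1,6) = 1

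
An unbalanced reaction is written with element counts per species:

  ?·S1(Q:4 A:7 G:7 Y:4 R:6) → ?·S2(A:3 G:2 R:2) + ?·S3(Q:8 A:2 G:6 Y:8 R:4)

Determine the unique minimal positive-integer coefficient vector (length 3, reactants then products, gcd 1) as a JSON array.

Q: 2·4 = 8 | 4·0+1·8 = 8
A: 2·7 = 14 | 4·3+1·2 = 14
G: 2·7 = 14 | 4·2+1·6 = 14
Y: 2·4 = 8 | 4·0+1·8 = 8
R: 2·6 = 12 | 4·2+1·4 = 12
gcd(2,4,1) = 1

Coefficients: [2, 4, 1]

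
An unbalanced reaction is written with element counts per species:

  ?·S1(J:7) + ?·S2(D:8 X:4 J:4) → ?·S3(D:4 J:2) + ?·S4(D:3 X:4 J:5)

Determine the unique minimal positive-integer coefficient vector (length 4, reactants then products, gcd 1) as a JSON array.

Coefficients: [2, 4, 5, 4]

D: 2·0+4·8 = 32 | 5·4+4·3 = 32
X: 2·0+4·4 = 16 | 5·0+4·4 = 16
J: 2·7+4·4 = 30 | 5·2+4·5 = 30
gcd(2,4,5,4) = 1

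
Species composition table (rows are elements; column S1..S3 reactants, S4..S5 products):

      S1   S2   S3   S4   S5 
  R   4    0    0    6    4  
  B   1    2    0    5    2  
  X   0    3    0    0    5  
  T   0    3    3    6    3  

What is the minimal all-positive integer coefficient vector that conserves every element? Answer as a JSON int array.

Coefficients: [6, 5, 2, 2, 3]

R: 6·4+5·0+2·0 = 24 | 2·6+3·4 = 24
B: 6·1+5·2+2·0 = 16 | 2·5+3·2 = 16
X: 6·0+5·3+2·0 = 15 | 2·0+3·5 = 15
T: 6·0+5·3+2·3 = 21 | 2·6+3·3 = 21
gcd(6,5,2,2,3) = 1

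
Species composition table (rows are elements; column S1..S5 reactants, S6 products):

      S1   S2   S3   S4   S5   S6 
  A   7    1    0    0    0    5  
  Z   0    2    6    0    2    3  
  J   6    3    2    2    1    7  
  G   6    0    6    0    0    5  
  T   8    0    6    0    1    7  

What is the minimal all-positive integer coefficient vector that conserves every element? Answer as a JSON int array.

A: 4·7+2·1+1·0+3·0+4·0 = 30 | 6·5 = 30
Z: 4·0+2·2+1·6+3·0+4·2 = 18 | 6·3 = 18
J: 4·6+2·3+1·2+3·2+4·1 = 42 | 6·7 = 42
G: 4·6+2·0+1·6+3·0+4·0 = 30 | 6·5 = 30
T: 4·8+2·0+1·6+3·0+4·1 = 42 | 6·7 = 42
gcd(4,2,1,3,4,6) = 1

Coefficients: [4, 2, 1, 3, 4, 6]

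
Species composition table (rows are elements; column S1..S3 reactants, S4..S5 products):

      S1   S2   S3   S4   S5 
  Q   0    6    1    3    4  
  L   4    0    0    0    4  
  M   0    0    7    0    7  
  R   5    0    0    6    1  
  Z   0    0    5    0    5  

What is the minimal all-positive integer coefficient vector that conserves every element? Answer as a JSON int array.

Q: 6·0+5·6+6·1 = 36 | 4·3+6·4 = 36
L: 6·4+5·0+6·0 = 24 | 4·0+6·4 = 24
M: 6·0+5·0+6·7 = 42 | 4·0+6·7 = 42
R: 6·5+5·0+6·0 = 30 | 4·6+6·1 = 30
Z: 6·0+5·0+6·5 = 30 | 4·0+6·5 = 30
gcd(6,5,6,4,6) = 1

Coefficients: [6, 5, 6, 4, 6]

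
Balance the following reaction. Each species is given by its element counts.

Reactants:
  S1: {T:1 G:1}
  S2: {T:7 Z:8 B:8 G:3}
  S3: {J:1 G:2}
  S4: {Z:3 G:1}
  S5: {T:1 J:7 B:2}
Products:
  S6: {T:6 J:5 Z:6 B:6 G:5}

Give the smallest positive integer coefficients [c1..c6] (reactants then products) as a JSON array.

T: 6·1+3·7+4·0+2·0+3·1 = 30 | 5·6 = 30
J: 6·0+3·0+4·1+2·0+3·7 = 25 | 5·5 = 25
Z: 6·0+3·8+4·0+2·3+3·0 = 30 | 5·6 = 30
B: 6·0+3·8+4·0+2·0+3·2 = 30 | 5·6 = 30
G: 6·1+3·3+4·2+2·1+3·0 = 25 | 5·5 = 25
gcd(6,3,4,2,3,5) = 1

Coefficients: [6, 3, 4, 2, 3, 5]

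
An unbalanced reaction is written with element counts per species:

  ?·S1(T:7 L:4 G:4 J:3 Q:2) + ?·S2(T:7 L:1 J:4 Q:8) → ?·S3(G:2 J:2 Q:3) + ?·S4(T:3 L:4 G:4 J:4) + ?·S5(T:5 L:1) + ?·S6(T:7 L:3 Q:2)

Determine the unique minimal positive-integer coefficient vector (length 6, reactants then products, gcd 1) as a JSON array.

T: 4·7+1·7 = 35 | 4·0+2·3+3·5+2·7 = 35
L: 4·4+1·1 = 17 | 4·0+2·4+3·1+2·3 = 17
G: 4·4+1·0 = 16 | 4·2+2·4+3·0+2·0 = 16
J: 4·3+1·4 = 16 | 4·2+2·4+3·0+2·0 = 16
Q: 4·2+1·8 = 16 | 4·3+2·0+3·0+2·2 = 16
gcd(4,1,4,2,3,2) = 1

Coefficients: [4, 1, 4, 2, 3, 2]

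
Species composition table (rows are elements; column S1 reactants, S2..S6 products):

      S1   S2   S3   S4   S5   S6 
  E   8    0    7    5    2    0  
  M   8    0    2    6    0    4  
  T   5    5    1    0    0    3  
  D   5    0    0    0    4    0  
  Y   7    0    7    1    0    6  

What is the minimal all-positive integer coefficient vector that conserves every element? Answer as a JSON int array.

Coefficients: [4, 2, 1, 3, 5, 3]

E: 4·8 = 32 | 2·0+1·7+3·5+5·2+3·0 = 32
M: 4·8 = 32 | 2·0+1·2+3·6+5·0+3·4 = 32
T: 4·5 = 20 | 2·5+1·1+3·0+5·0+3·3 = 20
D: 4·5 = 20 | 2·0+1·0+3·0+5·4+3·0 = 20
Y: 4·7 = 28 | 2·0+1·7+3·1+5·0+3·6 = 28
gcd(4,2,1,3,5,3) = 1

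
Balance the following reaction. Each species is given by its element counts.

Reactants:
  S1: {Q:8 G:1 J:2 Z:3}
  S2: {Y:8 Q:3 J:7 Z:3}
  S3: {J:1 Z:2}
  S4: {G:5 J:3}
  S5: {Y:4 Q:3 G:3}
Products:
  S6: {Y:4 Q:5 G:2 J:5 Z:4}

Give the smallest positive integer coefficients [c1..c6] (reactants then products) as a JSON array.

Coefficients: [2, 2, 4, 1, 1, 5]

Y: 2·0+2·8+4·0+1·0+1·4 = 20 | 5·4 = 20
Q: 2·8+2·3+4·0+1·0+1·3 = 25 | 5·5 = 25
G: 2·1+2·0+4·0+1·5+1·3 = 10 | 5·2 = 10
J: 2·2+2·7+4·1+1·3+1·0 = 25 | 5·5 = 25
Z: 2·3+2·3+4·2+1·0+1·0 = 20 | 5·4 = 20
gcd(2,2,4,1,1,5) = 1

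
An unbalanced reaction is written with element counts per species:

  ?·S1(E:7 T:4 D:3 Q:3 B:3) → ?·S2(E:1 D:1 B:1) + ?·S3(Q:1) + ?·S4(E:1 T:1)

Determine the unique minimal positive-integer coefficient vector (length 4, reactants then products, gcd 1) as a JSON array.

Coefficients: [1, 3, 3, 4]

E: 1·7 = 7 | 3·1+3·0+4·1 = 7
T: 1·4 = 4 | 3·0+3·0+4·1 = 4
D: 1·3 = 3 | 3·1+3·0+4·0 = 3
Q: 1·3 = 3 | 3·0+3·1+4·0 = 3
B: 1·3 = 3 | 3·1+3·0+4·0 = 3
gcd(1,3,3,4) = 1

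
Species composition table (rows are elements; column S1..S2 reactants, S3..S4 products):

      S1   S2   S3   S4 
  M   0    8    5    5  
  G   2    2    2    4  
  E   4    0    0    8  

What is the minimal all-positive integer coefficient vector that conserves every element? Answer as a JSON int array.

M: 6·0+5·8 = 40 | 5·5+3·5 = 40
G: 6·2+5·2 = 22 | 5·2+3·4 = 22
E: 6·4+5·0 = 24 | 5·0+3·8 = 24
gcd(6,5,5,3) = 1

Coefficients: [6, 5, 5, 3]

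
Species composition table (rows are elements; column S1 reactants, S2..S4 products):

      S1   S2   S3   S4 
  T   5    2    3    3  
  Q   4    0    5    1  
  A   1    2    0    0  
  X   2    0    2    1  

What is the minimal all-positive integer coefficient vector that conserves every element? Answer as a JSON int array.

Coefficients: [6, 3, 4, 4]

T: 6·5 = 30 | 3·2+4·3+4·3 = 30
Q: 6·4 = 24 | 3·0+4·5+4·1 = 24
A: 6·1 = 6 | 3·2+4·0+4·0 = 6
X: 6·2 = 12 | 3·0+4·2+4·1 = 12
gcd(6,3,4,4) = 1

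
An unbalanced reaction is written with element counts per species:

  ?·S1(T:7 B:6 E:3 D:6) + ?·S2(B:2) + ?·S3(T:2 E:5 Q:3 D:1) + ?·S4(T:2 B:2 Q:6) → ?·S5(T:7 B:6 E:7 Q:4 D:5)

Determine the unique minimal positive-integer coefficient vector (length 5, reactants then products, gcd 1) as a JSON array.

T: 4·7+5·0+6·2+1·2 = 42 | 6·7 = 42
B: 4·6+5·2+6·0+1·2 = 36 | 6·6 = 36
E: 4·3+5·0+6·5+1·0 = 42 | 6·7 = 42
Q: 4·0+5·0+6·3+1·6 = 24 | 6·4 = 24
D: 4·6+5·0+6·1+1·0 = 30 | 6·5 = 30
gcd(4,5,6,1,6) = 1

Coefficients: [4, 5, 6, 1, 6]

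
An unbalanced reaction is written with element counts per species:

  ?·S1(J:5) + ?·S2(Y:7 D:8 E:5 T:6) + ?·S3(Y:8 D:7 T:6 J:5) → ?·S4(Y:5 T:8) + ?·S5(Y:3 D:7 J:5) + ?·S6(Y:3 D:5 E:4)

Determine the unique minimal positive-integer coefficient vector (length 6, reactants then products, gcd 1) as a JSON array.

Coefficients: [1, 4, 4, 6, 5, 5]

Y: 1·0+4·7+4·8 = 60 | 6·5+5·3+5·3 = 60
D: 1·0+4·8+4·7 = 60 | 6·0+5·7+5·5 = 60
E: 1·0+4·5+4·0 = 20 | 6·0+5·0+5·4 = 20
T: 1·0+4·6+4·6 = 48 | 6·8+5·0+5·0 = 48
J: 1·5+4·0+4·5 = 25 | 6·0+5·5+5·0 = 25
gcd(1,4,4,6,5,5) = 1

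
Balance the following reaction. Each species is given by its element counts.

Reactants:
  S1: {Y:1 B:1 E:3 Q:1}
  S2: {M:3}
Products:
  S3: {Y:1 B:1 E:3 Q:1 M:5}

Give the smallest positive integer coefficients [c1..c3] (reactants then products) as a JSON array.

Y: 3·1+5·0 = 3 | 3·1 = 3
B: 3·1+5·0 = 3 | 3·1 = 3
E: 3·3+5·0 = 9 | 3·3 = 9
Q: 3·1+5·0 = 3 | 3·1 = 3
M: 3·0+5·3 = 15 | 3·5 = 15
gcd(3,5,3) = 1

Coefficients: [3, 5, 3]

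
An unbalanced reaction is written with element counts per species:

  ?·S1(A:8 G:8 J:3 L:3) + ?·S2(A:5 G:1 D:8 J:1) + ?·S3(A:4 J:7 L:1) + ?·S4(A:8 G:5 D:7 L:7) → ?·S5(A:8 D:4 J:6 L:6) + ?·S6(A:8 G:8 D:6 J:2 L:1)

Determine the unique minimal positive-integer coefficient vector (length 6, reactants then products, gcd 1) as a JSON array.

A: 3·8+4·5+5·4+4·8 = 96 | 6·8+6·8 = 96
G: 3·8+4·1+5·0+4·5 = 48 | 6·0+6·8 = 48
D: 3·0+4·8+5·0+4·7 = 60 | 6·4+6·6 = 60
J: 3·3+4·1+5·7+4·0 = 48 | 6·6+6·2 = 48
L: 3·3+4·0+5·1+4·7 = 42 | 6·6+6·1 = 42
gcd(3,4,5,4,6,6) = 1

Coefficients: [3, 4, 5, 4, 6, 6]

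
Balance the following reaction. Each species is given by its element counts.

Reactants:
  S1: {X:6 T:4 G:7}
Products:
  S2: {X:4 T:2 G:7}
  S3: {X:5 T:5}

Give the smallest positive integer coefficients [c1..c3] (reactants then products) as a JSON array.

X: 5·6 = 30 | 5·4+2·5 = 30
T: 5·4 = 20 | 5·2+2·5 = 20
G: 5·7 = 35 | 5·7+2·0 = 35
gcd(5,5,2) = 1

Coefficients: [5, 5, 2]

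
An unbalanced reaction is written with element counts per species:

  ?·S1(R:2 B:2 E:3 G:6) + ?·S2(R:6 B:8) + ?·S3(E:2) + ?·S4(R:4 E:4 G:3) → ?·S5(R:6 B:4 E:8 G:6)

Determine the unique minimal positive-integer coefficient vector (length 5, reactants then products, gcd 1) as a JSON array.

Coefficients: [2, 1, 5, 2, 3]

R: 2·2+1·6+5·0+2·4 = 18 | 3·6 = 18
B: 2·2+1·8+5·0+2·0 = 12 | 3·4 = 12
E: 2·3+1·0+5·2+2·4 = 24 | 3·8 = 24
G: 2·6+1·0+5·0+2·3 = 18 | 3·6 = 18
gcd(2,1,5,2,3) = 1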